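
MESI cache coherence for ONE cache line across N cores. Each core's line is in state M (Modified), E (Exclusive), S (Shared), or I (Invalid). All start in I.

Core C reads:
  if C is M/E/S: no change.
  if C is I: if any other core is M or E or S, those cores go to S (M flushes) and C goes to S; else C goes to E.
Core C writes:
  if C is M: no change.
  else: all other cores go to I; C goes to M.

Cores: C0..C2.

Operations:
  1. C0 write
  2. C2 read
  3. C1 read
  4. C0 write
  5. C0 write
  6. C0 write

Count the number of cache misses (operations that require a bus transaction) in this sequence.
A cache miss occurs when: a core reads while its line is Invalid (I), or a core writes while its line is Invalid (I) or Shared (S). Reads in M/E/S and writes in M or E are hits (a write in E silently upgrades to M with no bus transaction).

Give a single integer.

Answer: 4

Derivation:
Op 1: C0 write [C0 write: invalidate none -> C0=M] -> [M,I,I] [MISS #1: write from I]
Op 2: C2 read [C2 read from I: others=['C0=M'] -> C2=S, others downsized to S] -> [S,I,S] [MISS #2: read from I]
Op 3: C1 read [C1 read from I: others=['C0=S', 'C2=S'] -> C1=S, others downsized to S] -> [S,S,S] [MISS #3: read from I]
Op 4: C0 write [C0 write: invalidate ['C1=S', 'C2=S'] -> C0=M] -> [M,I,I] [MISS #4: write from S]
Op 5: C0 write [C0 write: already M (modified), no change] -> [M,I,I] [hit: write from M]
Op 6: C0 write [C0 write: already M (modified), no change] -> [M,I,I] [hit: write from M]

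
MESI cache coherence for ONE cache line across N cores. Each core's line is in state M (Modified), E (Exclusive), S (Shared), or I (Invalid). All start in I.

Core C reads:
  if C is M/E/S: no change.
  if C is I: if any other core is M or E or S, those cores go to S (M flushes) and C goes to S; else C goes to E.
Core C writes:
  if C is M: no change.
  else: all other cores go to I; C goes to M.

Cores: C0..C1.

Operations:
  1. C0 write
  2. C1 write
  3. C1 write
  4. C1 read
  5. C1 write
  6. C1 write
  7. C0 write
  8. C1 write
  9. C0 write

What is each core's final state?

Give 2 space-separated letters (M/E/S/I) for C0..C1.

Answer: M I

Derivation:
Op 1: C0 write [C0 write: invalidate none -> C0=M] -> [M,I]
Op 2: C1 write [C1 write: invalidate ['C0=M'] -> C1=M] -> [I,M]
Op 3: C1 write [C1 write: already M (modified), no change] -> [I,M]
Op 4: C1 read [C1 read: already in M, no change] -> [I,M]
Op 5: C1 write [C1 write: already M (modified), no change] -> [I,M]
Op 6: C1 write [C1 write: already M (modified), no change] -> [I,M]
Op 7: C0 write [C0 write: invalidate ['C1=M'] -> C0=M] -> [M,I]
Op 8: C1 write [C1 write: invalidate ['C0=M'] -> C1=M] -> [I,M]
Op 9: C0 write [C0 write: invalidate ['C1=M'] -> C0=M] -> [M,I]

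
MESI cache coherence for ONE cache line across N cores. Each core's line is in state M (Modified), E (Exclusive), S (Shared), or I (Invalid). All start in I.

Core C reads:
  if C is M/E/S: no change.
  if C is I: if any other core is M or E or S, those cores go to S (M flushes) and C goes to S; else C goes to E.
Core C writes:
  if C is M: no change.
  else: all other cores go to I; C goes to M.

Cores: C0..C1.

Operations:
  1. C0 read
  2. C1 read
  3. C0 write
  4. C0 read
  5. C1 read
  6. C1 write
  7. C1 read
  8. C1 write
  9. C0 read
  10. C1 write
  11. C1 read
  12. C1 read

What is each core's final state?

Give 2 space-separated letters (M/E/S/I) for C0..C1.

Op 1: C0 read [C0 read from I: no other sharers -> C0=E (exclusive)] -> [E,I]
Op 2: C1 read [C1 read from I: others=['C0=E'] -> C1=S, others downsized to S] -> [S,S]
Op 3: C0 write [C0 write: invalidate ['C1=S'] -> C0=M] -> [M,I]
Op 4: C0 read [C0 read: already in M, no change] -> [M,I]
Op 5: C1 read [C1 read from I: others=['C0=M'] -> C1=S, others downsized to S] -> [S,S]
Op 6: C1 write [C1 write: invalidate ['C0=S'] -> C1=M] -> [I,M]
Op 7: C1 read [C1 read: already in M, no change] -> [I,M]
Op 8: C1 write [C1 write: already M (modified), no change] -> [I,M]
Op 9: C0 read [C0 read from I: others=['C1=M'] -> C0=S, others downsized to S] -> [S,S]
Op 10: C1 write [C1 write: invalidate ['C0=S'] -> C1=M] -> [I,M]
Op 11: C1 read [C1 read: already in M, no change] -> [I,M]
Op 12: C1 read [C1 read: already in M, no change] -> [I,M]

Answer: I M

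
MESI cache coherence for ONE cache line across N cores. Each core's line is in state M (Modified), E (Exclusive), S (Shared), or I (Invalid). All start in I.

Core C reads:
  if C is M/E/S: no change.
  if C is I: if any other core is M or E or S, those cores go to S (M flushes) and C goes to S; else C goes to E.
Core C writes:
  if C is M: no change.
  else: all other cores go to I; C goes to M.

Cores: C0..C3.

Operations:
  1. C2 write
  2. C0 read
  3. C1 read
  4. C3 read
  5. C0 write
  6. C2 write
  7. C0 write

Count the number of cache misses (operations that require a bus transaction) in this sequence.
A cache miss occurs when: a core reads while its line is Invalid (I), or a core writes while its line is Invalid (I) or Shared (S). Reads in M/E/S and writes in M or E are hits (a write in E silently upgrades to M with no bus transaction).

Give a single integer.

Op 1: C2 write [C2 write: invalidate none -> C2=M] -> [I,I,M,I] [MISS #1: write from I]
Op 2: C0 read [C0 read from I: others=['C2=M'] -> C0=S, others downsized to S] -> [S,I,S,I] [MISS #2: read from I]
Op 3: C1 read [C1 read from I: others=['C0=S', 'C2=S'] -> C1=S, others downsized to S] -> [S,S,S,I] [MISS #3: read from I]
Op 4: C3 read [C3 read from I: others=['C0=S', 'C1=S', 'C2=S'] -> C3=S, others downsized to S] -> [S,S,S,S] [MISS #4: read from I]
Op 5: C0 write [C0 write: invalidate ['C1=S', 'C2=S', 'C3=S'] -> C0=M] -> [M,I,I,I] [MISS #5: write from S]
Op 6: C2 write [C2 write: invalidate ['C0=M'] -> C2=M] -> [I,I,M,I] [MISS #6: write from I]
Op 7: C0 write [C0 write: invalidate ['C2=M'] -> C0=M] -> [M,I,I,I] [MISS #7: write from I]

Answer: 7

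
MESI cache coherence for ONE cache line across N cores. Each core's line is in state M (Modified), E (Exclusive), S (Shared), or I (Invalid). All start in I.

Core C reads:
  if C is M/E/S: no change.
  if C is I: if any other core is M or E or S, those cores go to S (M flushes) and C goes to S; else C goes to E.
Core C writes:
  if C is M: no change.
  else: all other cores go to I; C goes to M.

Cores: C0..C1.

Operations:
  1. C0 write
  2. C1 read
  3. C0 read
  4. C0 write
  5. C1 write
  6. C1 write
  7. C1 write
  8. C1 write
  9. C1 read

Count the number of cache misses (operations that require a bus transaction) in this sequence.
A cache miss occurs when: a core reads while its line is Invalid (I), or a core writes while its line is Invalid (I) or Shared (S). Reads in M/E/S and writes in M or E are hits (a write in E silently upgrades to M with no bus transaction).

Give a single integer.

Answer: 4

Derivation:
Op 1: C0 write [C0 write: invalidate none -> C0=M] -> [M,I] [MISS #1: write from I]
Op 2: C1 read [C1 read from I: others=['C0=M'] -> C1=S, others downsized to S] -> [S,S] [MISS #2: read from I]
Op 3: C0 read [C0 read: already in S, no change] -> [S,S] [hit: read from S]
Op 4: C0 write [C0 write: invalidate ['C1=S'] -> C0=M] -> [M,I] [MISS #3: write from S]
Op 5: C1 write [C1 write: invalidate ['C0=M'] -> C1=M] -> [I,M] [MISS #4: write from I]
Op 6: C1 write [C1 write: already M (modified), no change] -> [I,M] [hit: write from M]
Op 7: C1 write [C1 write: already M (modified), no change] -> [I,M] [hit: write from M]
Op 8: C1 write [C1 write: already M (modified), no change] -> [I,M] [hit: write from M]
Op 9: C1 read [C1 read: already in M, no change] -> [I,M] [hit: read from M]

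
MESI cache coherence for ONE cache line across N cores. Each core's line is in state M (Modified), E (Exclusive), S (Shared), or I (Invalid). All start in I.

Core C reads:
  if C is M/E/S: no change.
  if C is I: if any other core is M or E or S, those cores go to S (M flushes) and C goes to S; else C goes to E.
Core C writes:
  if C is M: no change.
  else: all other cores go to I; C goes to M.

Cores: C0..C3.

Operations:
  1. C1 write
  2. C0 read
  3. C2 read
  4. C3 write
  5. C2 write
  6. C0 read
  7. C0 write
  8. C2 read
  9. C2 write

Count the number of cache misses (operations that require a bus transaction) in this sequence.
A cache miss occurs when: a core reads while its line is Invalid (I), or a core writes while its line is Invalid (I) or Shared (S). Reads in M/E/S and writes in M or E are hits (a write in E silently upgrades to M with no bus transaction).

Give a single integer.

Answer: 9

Derivation:
Op 1: C1 write [C1 write: invalidate none -> C1=M] -> [I,M,I,I] [MISS #1: write from I]
Op 2: C0 read [C0 read from I: others=['C1=M'] -> C0=S, others downsized to S] -> [S,S,I,I] [MISS #2: read from I]
Op 3: C2 read [C2 read from I: others=['C0=S', 'C1=S'] -> C2=S, others downsized to S] -> [S,S,S,I] [MISS #3: read from I]
Op 4: C3 write [C3 write: invalidate ['C0=S', 'C1=S', 'C2=S'] -> C3=M] -> [I,I,I,M] [MISS #4: write from I]
Op 5: C2 write [C2 write: invalidate ['C3=M'] -> C2=M] -> [I,I,M,I] [MISS #5: write from I]
Op 6: C0 read [C0 read from I: others=['C2=M'] -> C0=S, others downsized to S] -> [S,I,S,I] [MISS #6: read from I]
Op 7: C0 write [C0 write: invalidate ['C2=S'] -> C0=M] -> [M,I,I,I] [MISS #7: write from S]
Op 8: C2 read [C2 read from I: others=['C0=M'] -> C2=S, others downsized to S] -> [S,I,S,I] [MISS #8: read from I]
Op 9: C2 write [C2 write: invalidate ['C0=S'] -> C2=M] -> [I,I,M,I] [MISS #9: write from S]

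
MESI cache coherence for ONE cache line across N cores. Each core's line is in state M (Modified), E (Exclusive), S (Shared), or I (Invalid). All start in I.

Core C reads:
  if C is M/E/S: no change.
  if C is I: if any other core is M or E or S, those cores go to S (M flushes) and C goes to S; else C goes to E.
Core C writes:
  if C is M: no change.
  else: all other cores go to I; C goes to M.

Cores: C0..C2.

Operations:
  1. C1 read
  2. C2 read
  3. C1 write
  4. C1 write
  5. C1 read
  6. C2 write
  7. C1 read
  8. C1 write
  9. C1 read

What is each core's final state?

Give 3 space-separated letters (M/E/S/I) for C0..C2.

Answer: I M I

Derivation:
Op 1: C1 read [C1 read from I: no other sharers -> C1=E (exclusive)] -> [I,E,I]
Op 2: C2 read [C2 read from I: others=['C1=E'] -> C2=S, others downsized to S] -> [I,S,S]
Op 3: C1 write [C1 write: invalidate ['C2=S'] -> C1=M] -> [I,M,I]
Op 4: C1 write [C1 write: already M (modified), no change] -> [I,M,I]
Op 5: C1 read [C1 read: already in M, no change] -> [I,M,I]
Op 6: C2 write [C2 write: invalidate ['C1=M'] -> C2=M] -> [I,I,M]
Op 7: C1 read [C1 read from I: others=['C2=M'] -> C1=S, others downsized to S] -> [I,S,S]
Op 8: C1 write [C1 write: invalidate ['C2=S'] -> C1=M] -> [I,M,I]
Op 9: C1 read [C1 read: already in M, no change] -> [I,M,I]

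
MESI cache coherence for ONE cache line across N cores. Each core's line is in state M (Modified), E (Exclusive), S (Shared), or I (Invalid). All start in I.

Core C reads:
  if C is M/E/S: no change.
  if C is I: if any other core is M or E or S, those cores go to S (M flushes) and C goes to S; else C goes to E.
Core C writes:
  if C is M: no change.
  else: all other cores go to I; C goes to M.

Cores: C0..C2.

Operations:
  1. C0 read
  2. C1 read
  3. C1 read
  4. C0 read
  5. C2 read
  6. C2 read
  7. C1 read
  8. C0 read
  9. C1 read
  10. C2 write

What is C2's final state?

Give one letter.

Answer: M

Derivation:
Op 1: C0 read [C0 read from I: no other sharers -> C0=E (exclusive)] -> [E,I,I]
Op 2: C1 read [C1 read from I: others=['C0=E'] -> C1=S, others downsized to S] -> [S,S,I]
Op 3: C1 read [C1 read: already in S, no change] -> [S,S,I]
Op 4: C0 read [C0 read: already in S, no change] -> [S,S,I]
Op 5: C2 read [C2 read from I: others=['C0=S', 'C1=S'] -> C2=S, others downsized to S] -> [S,S,S]
Op 6: C2 read [C2 read: already in S, no change] -> [S,S,S]
Op 7: C1 read [C1 read: already in S, no change] -> [S,S,S]
Op 8: C0 read [C0 read: already in S, no change] -> [S,S,S]
Op 9: C1 read [C1 read: already in S, no change] -> [S,S,S]
Op 10: C2 write [C2 write: invalidate ['C0=S', 'C1=S'] -> C2=M] -> [I,I,M]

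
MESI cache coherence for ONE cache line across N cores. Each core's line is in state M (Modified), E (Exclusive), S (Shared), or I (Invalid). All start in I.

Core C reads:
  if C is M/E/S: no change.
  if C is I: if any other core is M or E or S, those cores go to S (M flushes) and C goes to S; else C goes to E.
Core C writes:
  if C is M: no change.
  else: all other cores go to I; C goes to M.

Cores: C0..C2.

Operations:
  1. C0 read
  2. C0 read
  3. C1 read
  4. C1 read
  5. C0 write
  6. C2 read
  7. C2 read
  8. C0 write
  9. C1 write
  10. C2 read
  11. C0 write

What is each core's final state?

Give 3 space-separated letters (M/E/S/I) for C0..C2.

Op 1: C0 read [C0 read from I: no other sharers -> C0=E (exclusive)] -> [E,I,I]
Op 2: C0 read [C0 read: already in E, no change] -> [E,I,I]
Op 3: C1 read [C1 read from I: others=['C0=E'] -> C1=S, others downsized to S] -> [S,S,I]
Op 4: C1 read [C1 read: already in S, no change] -> [S,S,I]
Op 5: C0 write [C0 write: invalidate ['C1=S'] -> C0=M] -> [M,I,I]
Op 6: C2 read [C2 read from I: others=['C0=M'] -> C2=S, others downsized to S] -> [S,I,S]
Op 7: C2 read [C2 read: already in S, no change] -> [S,I,S]
Op 8: C0 write [C0 write: invalidate ['C2=S'] -> C0=M] -> [M,I,I]
Op 9: C1 write [C1 write: invalidate ['C0=M'] -> C1=M] -> [I,M,I]
Op 10: C2 read [C2 read from I: others=['C1=M'] -> C2=S, others downsized to S] -> [I,S,S]
Op 11: C0 write [C0 write: invalidate ['C1=S', 'C2=S'] -> C0=M] -> [M,I,I]

Answer: M I I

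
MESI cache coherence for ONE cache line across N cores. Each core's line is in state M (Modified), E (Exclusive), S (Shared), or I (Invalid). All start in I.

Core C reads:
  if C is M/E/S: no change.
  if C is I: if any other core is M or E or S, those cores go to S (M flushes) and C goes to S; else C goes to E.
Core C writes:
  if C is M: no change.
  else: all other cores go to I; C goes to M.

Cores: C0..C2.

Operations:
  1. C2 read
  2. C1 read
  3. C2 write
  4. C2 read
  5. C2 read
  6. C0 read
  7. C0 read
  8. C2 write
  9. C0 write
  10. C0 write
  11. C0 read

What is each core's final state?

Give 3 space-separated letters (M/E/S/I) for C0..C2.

Answer: M I I

Derivation:
Op 1: C2 read [C2 read from I: no other sharers -> C2=E (exclusive)] -> [I,I,E]
Op 2: C1 read [C1 read from I: others=['C2=E'] -> C1=S, others downsized to S] -> [I,S,S]
Op 3: C2 write [C2 write: invalidate ['C1=S'] -> C2=M] -> [I,I,M]
Op 4: C2 read [C2 read: already in M, no change] -> [I,I,M]
Op 5: C2 read [C2 read: already in M, no change] -> [I,I,M]
Op 6: C0 read [C0 read from I: others=['C2=M'] -> C0=S, others downsized to S] -> [S,I,S]
Op 7: C0 read [C0 read: already in S, no change] -> [S,I,S]
Op 8: C2 write [C2 write: invalidate ['C0=S'] -> C2=M] -> [I,I,M]
Op 9: C0 write [C0 write: invalidate ['C2=M'] -> C0=M] -> [M,I,I]
Op 10: C0 write [C0 write: already M (modified), no change] -> [M,I,I]
Op 11: C0 read [C0 read: already in M, no change] -> [M,I,I]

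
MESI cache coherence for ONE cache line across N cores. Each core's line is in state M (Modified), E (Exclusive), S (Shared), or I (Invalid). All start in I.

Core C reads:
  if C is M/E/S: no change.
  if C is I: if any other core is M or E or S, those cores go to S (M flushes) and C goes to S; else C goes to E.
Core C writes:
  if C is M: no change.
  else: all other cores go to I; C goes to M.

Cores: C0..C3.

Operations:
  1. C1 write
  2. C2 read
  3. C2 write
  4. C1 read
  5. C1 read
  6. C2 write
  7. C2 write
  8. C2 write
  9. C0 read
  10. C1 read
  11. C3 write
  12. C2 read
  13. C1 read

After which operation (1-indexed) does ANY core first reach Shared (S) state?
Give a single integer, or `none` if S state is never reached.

Op 1: C1 write [C1 write: invalidate none -> C1=M] -> [I,M,I,I]
Op 2: C2 read [C2 read from I: others=['C1=M'] -> C2=S, others downsized to S] -> [I,S,S,I]
  -> First S state at op 2; remaining ops need not be traced.

Answer: 2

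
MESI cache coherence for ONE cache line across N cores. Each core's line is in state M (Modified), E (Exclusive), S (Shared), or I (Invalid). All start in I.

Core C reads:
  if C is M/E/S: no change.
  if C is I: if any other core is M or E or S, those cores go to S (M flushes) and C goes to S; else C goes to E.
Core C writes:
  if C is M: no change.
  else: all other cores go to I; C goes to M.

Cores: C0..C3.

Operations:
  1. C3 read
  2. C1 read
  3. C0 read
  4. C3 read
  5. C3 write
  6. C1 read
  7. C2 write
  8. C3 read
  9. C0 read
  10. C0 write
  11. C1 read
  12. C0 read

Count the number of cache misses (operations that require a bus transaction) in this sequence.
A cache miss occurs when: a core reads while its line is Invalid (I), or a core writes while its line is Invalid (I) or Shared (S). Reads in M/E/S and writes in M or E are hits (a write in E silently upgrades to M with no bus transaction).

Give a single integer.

Answer: 10

Derivation:
Op 1: C3 read [C3 read from I: no other sharers -> C3=E (exclusive)] -> [I,I,I,E] [MISS #1: read from I]
Op 2: C1 read [C1 read from I: others=['C3=E'] -> C1=S, others downsized to S] -> [I,S,I,S] [MISS #2: read from I]
Op 3: C0 read [C0 read from I: others=['C1=S', 'C3=S'] -> C0=S, others downsized to S] -> [S,S,I,S] [MISS #3: read from I]
Op 4: C3 read [C3 read: already in S, no change] -> [S,S,I,S] [hit: read from S]
Op 5: C3 write [C3 write: invalidate ['C0=S', 'C1=S'] -> C3=M] -> [I,I,I,M] [MISS #4: write from S]
Op 6: C1 read [C1 read from I: others=['C3=M'] -> C1=S, others downsized to S] -> [I,S,I,S] [MISS #5: read from I]
Op 7: C2 write [C2 write: invalidate ['C1=S', 'C3=S'] -> C2=M] -> [I,I,M,I] [MISS #6: write from I]
Op 8: C3 read [C3 read from I: others=['C2=M'] -> C3=S, others downsized to S] -> [I,I,S,S] [MISS #7: read from I]
Op 9: C0 read [C0 read from I: others=['C2=S', 'C3=S'] -> C0=S, others downsized to S] -> [S,I,S,S] [MISS #8: read from I]
Op 10: C0 write [C0 write: invalidate ['C2=S', 'C3=S'] -> C0=M] -> [M,I,I,I] [MISS #9: write from S]
Op 11: C1 read [C1 read from I: others=['C0=M'] -> C1=S, others downsized to S] -> [S,S,I,I] [MISS #10: read from I]
Op 12: C0 read [C0 read: already in S, no change] -> [S,S,I,I] [hit: read from S]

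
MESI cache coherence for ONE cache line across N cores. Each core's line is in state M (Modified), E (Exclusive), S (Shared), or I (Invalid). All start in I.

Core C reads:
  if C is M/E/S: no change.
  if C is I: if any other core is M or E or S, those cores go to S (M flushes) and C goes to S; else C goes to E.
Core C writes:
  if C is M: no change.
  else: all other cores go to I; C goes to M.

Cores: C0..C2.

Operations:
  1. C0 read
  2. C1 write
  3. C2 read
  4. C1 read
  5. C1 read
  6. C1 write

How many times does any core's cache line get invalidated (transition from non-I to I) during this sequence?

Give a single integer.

Answer: 2

Derivation:
Op 1: C0 read [C0 read from I: no other sharers -> C0=E (exclusive)] -> [E,I,I] (invalidations this op: 0; running total: 0)
Op 2: C1 write [C1 write: invalidate ['C0=E'] -> C1=M] -> [I,M,I] (invalidations this op: 1; running total: 1)
Op 3: C2 read [C2 read from I: others=['C1=M'] -> C2=S, others downsized to S] -> [I,S,S] (invalidations this op: 0; running total: 1)
Op 4: C1 read [C1 read: already in S, no change] -> [I,S,S] (invalidations this op: 0; running total: 1)
Op 5: C1 read [C1 read: already in S, no change] -> [I,S,S] (invalidations this op: 0; running total: 1)
Op 6: C1 write [C1 write: invalidate ['C2=S'] -> C1=M] -> [I,M,I] (invalidations this op: 1; running total: 2)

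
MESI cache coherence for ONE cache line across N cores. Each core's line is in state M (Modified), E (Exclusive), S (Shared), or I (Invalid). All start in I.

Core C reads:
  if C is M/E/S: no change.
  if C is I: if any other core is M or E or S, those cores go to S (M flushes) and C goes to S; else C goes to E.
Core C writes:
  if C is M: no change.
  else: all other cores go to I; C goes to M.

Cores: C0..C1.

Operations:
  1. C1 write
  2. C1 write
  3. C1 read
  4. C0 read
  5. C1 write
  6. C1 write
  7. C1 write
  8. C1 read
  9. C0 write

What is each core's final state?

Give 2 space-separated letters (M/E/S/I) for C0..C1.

Op 1: C1 write [C1 write: invalidate none -> C1=M] -> [I,M]
Op 2: C1 write [C1 write: already M (modified), no change] -> [I,M]
Op 3: C1 read [C1 read: already in M, no change] -> [I,M]
Op 4: C0 read [C0 read from I: others=['C1=M'] -> C0=S, others downsized to S] -> [S,S]
Op 5: C1 write [C1 write: invalidate ['C0=S'] -> C1=M] -> [I,M]
Op 6: C1 write [C1 write: already M (modified), no change] -> [I,M]
Op 7: C1 write [C1 write: already M (modified), no change] -> [I,M]
Op 8: C1 read [C1 read: already in M, no change] -> [I,M]
Op 9: C0 write [C0 write: invalidate ['C1=M'] -> C0=M] -> [M,I]

Answer: M I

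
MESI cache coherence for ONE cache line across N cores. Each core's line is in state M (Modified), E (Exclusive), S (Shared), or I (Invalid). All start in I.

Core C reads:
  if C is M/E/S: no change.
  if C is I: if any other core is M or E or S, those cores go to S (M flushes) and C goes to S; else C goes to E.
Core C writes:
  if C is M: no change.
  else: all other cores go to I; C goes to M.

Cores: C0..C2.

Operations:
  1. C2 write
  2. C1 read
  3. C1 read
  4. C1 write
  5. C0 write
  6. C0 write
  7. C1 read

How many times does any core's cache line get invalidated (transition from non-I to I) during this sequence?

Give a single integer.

Op 1: C2 write [C2 write: invalidate none -> C2=M] -> [I,I,M] (invalidations this op: 0; running total: 0)
Op 2: C1 read [C1 read from I: others=['C2=M'] -> C1=S, others downsized to S] -> [I,S,S] (invalidations this op: 0; running total: 0)
Op 3: C1 read [C1 read: already in S, no change] -> [I,S,S] (invalidations this op: 0; running total: 0)
Op 4: C1 write [C1 write: invalidate ['C2=S'] -> C1=M] -> [I,M,I] (invalidations this op: 1; running total: 1)
Op 5: C0 write [C0 write: invalidate ['C1=M'] -> C0=M] -> [M,I,I] (invalidations this op: 1; running total: 2)
Op 6: C0 write [C0 write: already M (modified), no change] -> [M,I,I] (invalidations this op: 0; running total: 2)
Op 7: C1 read [C1 read from I: others=['C0=M'] -> C1=S, others downsized to S] -> [S,S,I] (invalidations this op: 0; running total: 2)

Answer: 2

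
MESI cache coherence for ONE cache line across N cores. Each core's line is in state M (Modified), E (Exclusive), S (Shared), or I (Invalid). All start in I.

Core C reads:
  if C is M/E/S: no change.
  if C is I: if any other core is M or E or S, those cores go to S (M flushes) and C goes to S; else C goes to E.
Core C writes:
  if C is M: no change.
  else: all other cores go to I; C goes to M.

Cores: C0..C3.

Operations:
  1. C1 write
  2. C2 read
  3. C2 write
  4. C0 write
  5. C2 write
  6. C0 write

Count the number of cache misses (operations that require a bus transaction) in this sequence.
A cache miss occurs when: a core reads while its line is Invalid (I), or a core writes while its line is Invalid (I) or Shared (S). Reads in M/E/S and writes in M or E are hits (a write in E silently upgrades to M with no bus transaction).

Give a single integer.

Answer: 6

Derivation:
Op 1: C1 write [C1 write: invalidate none -> C1=M] -> [I,M,I,I] [MISS #1: write from I]
Op 2: C2 read [C2 read from I: others=['C1=M'] -> C2=S, others downsized to S] -> [I,S,S,I] [MISS #2: read from I]
Op 3: C2 write [C2 write: invalidate ['C1=S'] -> C2=M] -> [I,I,M,I] [MISS #3: write from S]
Op 4: C0 write [C0 write: invalidate ['C2=M'] -> C0=M] -> [M,I,I,I] [MISS #4: write from I]
Op 5: C2 write [C2 write: invalidate ['C0=M'] -> C2=M] -> [I,I,M,I] [MISS #5: write from I]
Op 6: C0 write [C0 write: invalidate ['C2=M'] -> C0=M] -> [M,I,I,I] [MISS #6: write from I]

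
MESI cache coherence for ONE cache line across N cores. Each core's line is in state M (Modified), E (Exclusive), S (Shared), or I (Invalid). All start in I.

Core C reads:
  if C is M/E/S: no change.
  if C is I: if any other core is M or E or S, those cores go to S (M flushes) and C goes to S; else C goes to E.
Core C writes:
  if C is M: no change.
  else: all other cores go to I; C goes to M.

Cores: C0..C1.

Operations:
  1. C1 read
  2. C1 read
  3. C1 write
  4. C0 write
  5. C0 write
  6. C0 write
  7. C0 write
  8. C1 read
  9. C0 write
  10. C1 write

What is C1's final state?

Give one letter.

Op 1: C1 read [C1 read from I: no other sharers -> C1=E (exclusive)] -> [I,E]
Op 2: C1 read [C1 read: already in E, no change] -> [I,E]
Op 3: C1 write [C1 write: invalidate none -> C1=M] -> [I,M]
Op 4: C0 write [C0 write: invalidate ['C1=M'] -> C0=M] -> [M,I]
Op 5: C0 write [C0 write: already M (modified), no change] -> [M,I]
Op 6: C0 write [C0 write: already M (modified), no change] -> [M,I]
Op 7: C0 write [C0 write: already M (modified), no change] -> [M,I]
Op 8: C1 read [C1 read from I: others=['C0=M'] -> C1=S, others downsized to S] -> [S,S]
Op 9: C0 write [C0 write: invalidate ['C1=S'] -> C0=M] -> [M,I]
Op 10: C1 write [C1 write: invalidate ['C0=M'] -> C1=M] -> [I,M]

Answer: M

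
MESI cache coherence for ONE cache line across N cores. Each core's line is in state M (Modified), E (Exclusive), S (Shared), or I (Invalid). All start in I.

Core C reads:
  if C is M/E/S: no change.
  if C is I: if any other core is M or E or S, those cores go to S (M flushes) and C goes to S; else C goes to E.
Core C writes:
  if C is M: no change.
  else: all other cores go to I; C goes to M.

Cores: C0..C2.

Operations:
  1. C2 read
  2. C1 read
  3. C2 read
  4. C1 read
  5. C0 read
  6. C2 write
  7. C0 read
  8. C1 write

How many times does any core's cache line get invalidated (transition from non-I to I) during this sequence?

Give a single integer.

Answer: 4

Derivation:
Op 1: C2 read [C2 read from I: no other sharers -> C2=E (exclusive)] -> [I,I,E] (invalidations this op: 0; running total: 0)
Op 2: C1 read [C1 read from I: others=['C2=E'] -> C1=S, others downsized to S] -> [I,S,S] (invalidations this op: 0; running total: 0)
Op 3: C2 read [C2 read: already in S, no change] -> [I,S,S] (invalidations this op: 0; running total: 0)
Op 4: C1 read [C1 read: already in S, no change] -> [I,S,S] (invalidations this op: 0; running total: 0)
Op 5: C0 read [C0 read from I: others=['C1=S', 'C2=S'] -> C0=S, others downsized to S] -> [S,S,S] (invalidations this op: 0; running total: 0)
Op 6: C2 write [C2 write: invalidate ['C0=S', 'C1=S'] -> C2=M] -> [I,I,M] (invalidations this op: 2; running total: 2)
Op 7: C0 read [C0 read from I: others=['C2=M'] -> C0=S, others downsized to S] -> [S,I,S] (invalidations this op: 0; running total: 2)
Op 8: C1 write [C1 write: invalidate ['C0=S', 'C2=S'] -> C1=M] -> [I,M,I] (invalidations this op: 2; running total: 4)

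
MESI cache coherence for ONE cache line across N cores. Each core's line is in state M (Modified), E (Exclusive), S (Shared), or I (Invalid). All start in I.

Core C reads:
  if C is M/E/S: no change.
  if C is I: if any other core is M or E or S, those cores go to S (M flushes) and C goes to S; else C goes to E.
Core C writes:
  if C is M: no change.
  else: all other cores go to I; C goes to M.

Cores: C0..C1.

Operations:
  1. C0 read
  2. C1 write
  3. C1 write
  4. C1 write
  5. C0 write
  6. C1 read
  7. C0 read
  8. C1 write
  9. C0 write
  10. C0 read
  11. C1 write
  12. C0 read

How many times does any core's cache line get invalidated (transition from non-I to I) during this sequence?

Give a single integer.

Answer: 5

Derivation:
Op 1: C0 read [C0 read from I: no other sharers -> C0=E (exclusive)] -> [E,I] (invalidations this op: 0; running total: 0)
Op 2: C1 write [C1 write: invalidate ['C0=E'] -> C1=M] -> [I,M] (invalidations this op: 1; running total: 1)
Op 3: C1 write [C1 write: already M (modified), no change] -> [I,M] (invalidations this op: 0; running total: 1)
Op 4: C1 write [C1 write: already M (modified), no change] -> [I,M] (invalidations this op: 0; running total: 1)
Op 5: C0 write [C0 write: invalidate ['C1=M'] -> C0=M] -> [M,I] (invalidations this op: 1; running total: 2)
Op 6: C1 read [C1 read from I: others=['C0=M'] -> C1=S, others downsized to S] -> [S,S] (invalidations this op: 0; running total: 2)
Op 7: C0 read [C0 read: already in S, no change] -> [S,S] (invalidations this op: 0; running total: 2)
Op 8: C1 write [C1 write: invalidate ['C0=S'] -> C1=M] -> [I,M] (invalidations this op: 1; running total: 3)
Op 9: C0 write [C0 write: invalidate ['C1=M'] -> C0=M] -> [M,I] (invalidations this op: 1; running total: 4)
Op 10: C0 read [C0 read: already in M, no change] -> [M,I] (invalidations this op: 0; running total: 4)
Op 11: C1 write [C1 write: invalidate ['C0=M'] -> C1=M] -> [I,M] (invalidations this op: 1; running total: 5)
Op 12: C0 read [C0 read from I: others=['C1=M'] -> C0=S, others downsized to S] -> [S,S] (invalidations this op: 0; running total: 5)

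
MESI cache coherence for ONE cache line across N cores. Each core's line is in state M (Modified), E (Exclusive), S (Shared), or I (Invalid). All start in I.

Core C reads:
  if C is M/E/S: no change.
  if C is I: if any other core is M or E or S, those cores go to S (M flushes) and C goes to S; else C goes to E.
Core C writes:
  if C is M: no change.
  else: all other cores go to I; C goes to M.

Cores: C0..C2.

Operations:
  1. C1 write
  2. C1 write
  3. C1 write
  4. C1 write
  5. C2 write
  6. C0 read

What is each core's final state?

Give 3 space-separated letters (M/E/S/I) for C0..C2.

Op 1: C1 write [C1 write: invalidate none -> C1=M] -> [I,M,I]
Op 2: C1 write [C1 write: already M (modified), no change] -> [I,M,I]
Op 3: C1 write [C1 write: already M (modified), no change] -> [I,M,I]
Op 4: C1 write [C1 write: already M (modified), no change] -> [I,M,I]
Op 5: C2 write [C2 write: invalidate ['C1=M'] -> C2=M] -> [I,I,M]
Op 6: C0 read [C0 read from I: others=['C2=M'] -> C0=S, others downsized to S] -> [S,I,S]

Answer: S I S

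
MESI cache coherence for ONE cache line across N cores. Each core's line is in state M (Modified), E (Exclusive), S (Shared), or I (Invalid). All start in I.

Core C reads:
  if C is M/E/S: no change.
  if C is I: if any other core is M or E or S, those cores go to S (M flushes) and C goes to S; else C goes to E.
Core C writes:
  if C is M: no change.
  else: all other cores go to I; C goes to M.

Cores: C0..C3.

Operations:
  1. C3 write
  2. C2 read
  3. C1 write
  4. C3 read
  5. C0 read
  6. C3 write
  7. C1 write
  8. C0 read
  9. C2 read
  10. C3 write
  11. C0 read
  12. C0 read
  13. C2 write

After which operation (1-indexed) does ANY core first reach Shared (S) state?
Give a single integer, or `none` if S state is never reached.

Op 1: C3 write [C3 write: invalidate none -> C3=M] -> [I,I,I,M]
Op 2: C2 read [C2 read from I: others=['C3=M'] -> C2=S, others downsized to S] -> [I,I,S,S]
  -> First S state at op 2; remaining ops need not be traced.

Answer: 2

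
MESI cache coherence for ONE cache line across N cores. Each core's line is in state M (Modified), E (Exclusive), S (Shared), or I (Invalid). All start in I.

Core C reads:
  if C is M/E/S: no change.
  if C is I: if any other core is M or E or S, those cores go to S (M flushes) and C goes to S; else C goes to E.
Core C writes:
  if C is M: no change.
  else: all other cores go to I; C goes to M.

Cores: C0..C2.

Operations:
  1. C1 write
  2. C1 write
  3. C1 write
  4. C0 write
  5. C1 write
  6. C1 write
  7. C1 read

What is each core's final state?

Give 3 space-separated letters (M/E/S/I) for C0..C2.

Answer: I M I

Derivation:
Op 1: C1 write [C1 write: invalidate none -> C1=M] -> [I,M,I]
Op 2: C1 write [C1 write: already M (modified), no change] -> [I,M,I]
Op 3: C1 write [C1 write: already M (modified), no change] -> [I,M,I]
Op 4: C0 write [C0 write: invalidate ['C1=M'] -> C0=M] -> [M,I,I]
Op 5: C1 write [C1 write: invalidate ['C0=M'] -> C1=M] -> [I,M,I]
Op 6: C1 write [C1 write: already M (modified), no change] -> [I,M,I]
Op 7: C1 read [C1 read: already in M, no change] -> [I,M,I]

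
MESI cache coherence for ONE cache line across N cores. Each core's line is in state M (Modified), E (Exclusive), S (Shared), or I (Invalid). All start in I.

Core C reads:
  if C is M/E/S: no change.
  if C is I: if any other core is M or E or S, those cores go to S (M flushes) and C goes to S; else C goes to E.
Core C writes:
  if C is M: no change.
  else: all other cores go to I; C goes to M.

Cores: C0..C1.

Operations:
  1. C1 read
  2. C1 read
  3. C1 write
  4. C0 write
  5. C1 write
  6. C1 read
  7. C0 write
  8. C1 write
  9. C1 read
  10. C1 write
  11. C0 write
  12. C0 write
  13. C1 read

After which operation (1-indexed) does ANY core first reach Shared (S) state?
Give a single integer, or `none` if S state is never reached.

Op 1: C1 read [C1 read from I: no other sharers -> C1=E (exclusive)] -> [I,E]
Op 2: C1 read [C1 read: already in E, no change] -> [I,E]
Op 3: C1 write [C1 write: invalidate none -> C1=M] -> [I,M]
Op 4: C0 write [C0 write: invalidate ['C1=M'] -> C0=M] -> [M,I]
Op 5: C1 write [C1 write: invalidate ['C0=M'] -> C1=M] -> [I,M]
Op 6: C1 read [C1 read: already in M, no change] -> [I,M]
Op 7: C0 write [C0 write: invalidate ['C1=M'] -> C0=M] -> [M,I]
Op 8: C1 write [C1 write: invalidate ['C0=M'] -> C1=M] -> [I,M]
Op 9: C1 read [C1 read: already in M, no change] -> [I,M]
Op 10: C1 write [C1 write: already M (modified), no change] -> [I,M]
Op 11: C0 write [C0 write: invalidate ['C1=M'] -> C0=M] -> [M,I]
Op 12: C0 write [C0 write: already M (modified), no change] -> [M,I]
Op 13: C1 read [C1 read from I: others=['C0=M'] -> C1=S, others downsized to S] -> [S,S]
  -> First S state at op 13; remaining ops need not be traced.

Answer: 13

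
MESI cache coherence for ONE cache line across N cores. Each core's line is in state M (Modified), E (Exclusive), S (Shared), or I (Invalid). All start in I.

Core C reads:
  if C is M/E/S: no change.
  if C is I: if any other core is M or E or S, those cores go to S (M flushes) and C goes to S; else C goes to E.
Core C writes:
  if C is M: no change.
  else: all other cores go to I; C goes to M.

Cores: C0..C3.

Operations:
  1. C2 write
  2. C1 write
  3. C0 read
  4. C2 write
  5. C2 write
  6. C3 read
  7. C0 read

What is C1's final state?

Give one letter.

Answer: I

Derivation:
Op 1: C2 write [C2 write: invalidate none -> C2=M] -> [I,I,M,I]
Op 2: C1 write [C1 write: invalidate ['C2=M'] -> C1=M] -> [I,M,I,I]
Op 3: C0 read [C0 read from I: others=['C1=M'] -> C0=S, others downsized to S] -> [S,S,I,I]
Op 4: C2 write [C2 write: invalidate ['C0=S', 'C1=S'] -> C2=M] -> [I,I,M,I]
Op 5: C2 write [C2 write: already M (modified), no change] -> [I,I,M,I]
Op 6: C3 read [C3 read from I: others=['C2=M'] -> C3=S, others downsized to S] -> [I,I,S,S]
Op 7: C0 read [C0 read from I: others=['C2=S', 'C3=S'] -> C0=S, others downsized to S] -> [S,I,S,S]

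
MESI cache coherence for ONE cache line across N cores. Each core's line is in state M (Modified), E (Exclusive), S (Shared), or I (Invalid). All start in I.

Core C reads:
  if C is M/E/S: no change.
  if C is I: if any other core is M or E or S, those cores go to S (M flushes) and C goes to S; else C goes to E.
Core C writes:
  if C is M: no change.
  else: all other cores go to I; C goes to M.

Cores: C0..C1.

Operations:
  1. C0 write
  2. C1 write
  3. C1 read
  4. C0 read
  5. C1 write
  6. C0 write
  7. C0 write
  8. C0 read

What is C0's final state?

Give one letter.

Op 1: C0 write [C0 write: invalidate none -> C0=M] -> [M,I]
Op 2: C1 write [C1 write: invalidate ['C0=M'] -> C1=M] -> [I,M]
Op 3: C1 read [C1 read: already in M, no change] -> [I,M]
Op 4: C0 read [C0 read from I: others=['C1=M'] -> C0=S, others downsized to S] -> [S,S]
Op 5: C1 write [C1 write: invalidate ['C0=S'] -> C1=M] -> [I,M]
Op 6: C0 write [C0 write: invalidate ['C1=M'] -> C0=M] -> [M,I]
Op 7: C0 write [C0 write: already M (modified), no change] -> [M,I]
Op 8: C0 read [C0 read: already in M, no change] -> [M,I]

Answer: M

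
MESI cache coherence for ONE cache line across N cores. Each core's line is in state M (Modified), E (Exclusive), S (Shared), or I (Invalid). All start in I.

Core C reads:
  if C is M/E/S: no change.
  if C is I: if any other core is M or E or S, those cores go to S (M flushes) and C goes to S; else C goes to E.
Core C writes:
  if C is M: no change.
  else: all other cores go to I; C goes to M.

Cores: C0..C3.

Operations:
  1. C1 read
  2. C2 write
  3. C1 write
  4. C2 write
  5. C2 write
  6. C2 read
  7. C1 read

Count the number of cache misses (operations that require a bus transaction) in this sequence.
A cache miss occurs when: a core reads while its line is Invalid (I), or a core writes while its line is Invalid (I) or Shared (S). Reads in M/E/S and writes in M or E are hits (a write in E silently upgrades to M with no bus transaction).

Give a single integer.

Op 1: C1 read [C1 read from I: no other sharers -> C1=E (exclusive)] -> [I,E,I,I] [MISS #1: read from I]
Op 2: C2 write [C2 write: invalidate ['C1=E'] -> C2=M] -> [I,I,M,I] [MISS #2: write from I]
Op 3: C1 write [C1 write: invalidate ['C2=M'] -> C1=M] -> [I,M,I,I] [MISS #3: write from I]
Op 4: C2 write [C2 write: invalidate ['C1=M'] -> C2=M] -> [I,I,M,I] [MISS #4: write from I]
Op 5: C2 write [C2 write: already M (modified), no change] -> [I,I,M,I] [hit: write from M]
Op 6: C2 read [C2 read: already in M, no change] -> [I,I,M,I] [hit: read from M]
Op 7: C1 read [C1 read from I: others=['C2=M'] -> C1=S, others downsized to S] -> [I,S,S,I] [MISS #5: read from I]

Answer: 5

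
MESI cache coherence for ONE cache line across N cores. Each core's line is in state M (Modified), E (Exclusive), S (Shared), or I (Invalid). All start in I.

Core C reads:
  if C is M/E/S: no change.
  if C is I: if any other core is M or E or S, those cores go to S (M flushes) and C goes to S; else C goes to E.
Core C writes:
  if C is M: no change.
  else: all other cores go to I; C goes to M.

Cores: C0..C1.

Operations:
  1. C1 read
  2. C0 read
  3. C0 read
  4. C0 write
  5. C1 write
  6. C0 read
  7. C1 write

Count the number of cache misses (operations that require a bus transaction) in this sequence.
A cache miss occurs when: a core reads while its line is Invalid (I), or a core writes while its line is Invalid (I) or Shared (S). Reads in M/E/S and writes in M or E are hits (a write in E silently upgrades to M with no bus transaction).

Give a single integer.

Op 1: C1 read [C1 read from I: no other sharers -> C1=E (exclusive)] -> [I,E] [MISS #1: read from I]
Op 2: C0 read [C0 read from I: others=['C1=E'] -> C0=S, others downsized to S] -> [S,S] [MISS #2: read from I]
Op 3: C0 read [C0 read: already in S, no change] -> [S,S] [hit: read from S]
Op 4: C0 write [C0 write: invalidate ['C1=S'] -> C0=M] -> [M,I] [MISS #3: write from S]
Op 5: C1 write [C1 write: invalidate ['C0=M'] -> C1=M] -> [I,M] [MISS #4: write from I]
Op 6: C0 read [C0 read from I: others=['C1=M'] -> C0=S, others downsized to S] -> [S,S] [MISS #5: read from I]
Op 7: C1 write [C1 write: invalidate ['C0=S'] -> C1=M] -> [I,M] [MISS #6: write from S]

Answer: 6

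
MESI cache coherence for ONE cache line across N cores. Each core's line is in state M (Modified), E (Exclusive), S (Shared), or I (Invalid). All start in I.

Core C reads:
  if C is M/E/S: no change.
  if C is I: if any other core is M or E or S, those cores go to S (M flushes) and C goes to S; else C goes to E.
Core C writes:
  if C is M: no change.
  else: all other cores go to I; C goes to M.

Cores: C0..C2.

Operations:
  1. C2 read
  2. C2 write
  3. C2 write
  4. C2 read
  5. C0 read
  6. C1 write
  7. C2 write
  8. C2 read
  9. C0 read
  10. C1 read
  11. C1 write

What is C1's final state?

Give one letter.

Answer: M

Derivation:
Op 1: C2 read [C2 read from I: no other sharers -> C2=E (exclusive)] -> [I,I,E]
Op 2: C2 write [C2 write: invalidate none -> C2=M] -> [I,I,M]
Op 3: C2 write [C2 write: already M (modified), no change] -> [I,I,M]
Op 4: C2 read [C2 read: already in M, no change] -> [I,I,M]
Op 5: C0 read [C0 read from I: others=['C2=M'] -> C0=S, others downsized to S] -> [S,I,S]
Op 6: C1 write [C1 write: invalidate ['C0=S', 'C2=S'] -> C1=M] -> [I,M,I]
Op 7: C2 write [C2 write: invalidate ['C1=M'] -> C2=M] -> [I,I,M]
Op 8: C2 read [C2 read: already in M, no change] -> [I,I,M]
Op 9: C0 read [C0 read from I: others=['C2=M'] -> C0=S, others downsized to S] -> [S,I,S]
Op 10: C1 read [C1 read from I: others=['C0=S', 'C2=S'] -> C1=S, others downsized to S] -> [S,S,S]
Op 11: C1 write [C1 write: invalidate ['C0=S', 'C2=S'] -> C1=M] -> [I,M,I]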